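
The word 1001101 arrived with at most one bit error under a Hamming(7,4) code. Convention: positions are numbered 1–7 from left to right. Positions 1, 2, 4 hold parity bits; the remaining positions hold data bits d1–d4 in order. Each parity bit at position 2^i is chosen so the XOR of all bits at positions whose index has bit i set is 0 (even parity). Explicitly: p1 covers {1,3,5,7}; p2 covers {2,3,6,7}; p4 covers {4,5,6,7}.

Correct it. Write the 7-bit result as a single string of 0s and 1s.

1001100

s1 (pos 1,3,5,7): 1⊕0⊕1⊕1 = 1
s2 (pos 2,3,6,7): 0⊕0⊕0⊕1 = 1
s4 (pos 4,5,6,7): 1⊕1⊕0⊕1 = 1
Syndrome s4…s1 = 111 → error at position 7.
Flip position 7: 1001101 → 1001100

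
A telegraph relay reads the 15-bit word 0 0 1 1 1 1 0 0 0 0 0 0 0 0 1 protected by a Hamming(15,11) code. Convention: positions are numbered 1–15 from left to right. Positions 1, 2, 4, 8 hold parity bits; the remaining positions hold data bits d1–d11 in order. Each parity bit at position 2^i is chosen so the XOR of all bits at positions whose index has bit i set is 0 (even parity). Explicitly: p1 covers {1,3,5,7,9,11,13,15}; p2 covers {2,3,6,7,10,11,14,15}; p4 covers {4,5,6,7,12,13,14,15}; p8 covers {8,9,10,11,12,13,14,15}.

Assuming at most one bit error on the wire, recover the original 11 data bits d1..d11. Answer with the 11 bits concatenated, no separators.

s1 (pos 1,3,5,7,9,11,13,15): 0⊕1⊕1⊕0⊕0⊕0⊕0⊕1 = 1
s2 (pos 2,3,6,7,10,11,14,15): 0⊕1⊕1⊕0⊕0⊕0⊕0⊕1 = 1
s4 (pos 4,5,6,7,12,13,14,15): 1⊕1⊕1⊕0⊕0⊕0⊕0⊕1 = 0
s8 (pos 8,9,10,11,12,13,14,15): 0⊕0⊕0⊕0⊕0⊕0⊕0⊕1 = 1
Syndrome s8…s1 = 1011 → error at position 11.
Flip position 11: 001111000000001 → 001111000010001
Read data bits from positions 3,5,6,7,9,10,11,12,13,14,15: 11100010001

11100010001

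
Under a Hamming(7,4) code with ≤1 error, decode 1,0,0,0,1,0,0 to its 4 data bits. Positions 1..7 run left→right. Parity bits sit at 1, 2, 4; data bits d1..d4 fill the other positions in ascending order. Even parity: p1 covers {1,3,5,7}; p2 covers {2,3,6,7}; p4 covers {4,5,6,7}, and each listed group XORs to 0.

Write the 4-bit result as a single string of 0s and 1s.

s1 (pos 1,3,5,7): 1⊕0⊕1⊕0 = 0
s2 (pos 2,3,6,7): 0⊕0⊕0⊕0 = 0
s4 (pos 4,5,6,7): 0⊕1⊕0⊕0 = 1
Syndrome s4…s1 = 100 → error at position 4.
Flip position 4: 1000100 → 1001100
Read data bits from positions 3,5,6,7: 0100

0100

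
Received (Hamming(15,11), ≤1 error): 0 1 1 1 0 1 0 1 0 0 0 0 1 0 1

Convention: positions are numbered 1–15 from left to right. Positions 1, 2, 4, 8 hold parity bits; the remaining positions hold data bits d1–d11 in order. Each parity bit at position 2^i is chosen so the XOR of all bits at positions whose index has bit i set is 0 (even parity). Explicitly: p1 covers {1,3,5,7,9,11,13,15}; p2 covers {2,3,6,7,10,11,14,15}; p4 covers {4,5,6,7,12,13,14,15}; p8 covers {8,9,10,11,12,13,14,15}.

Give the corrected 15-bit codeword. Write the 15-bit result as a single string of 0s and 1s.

s1 (pos 1,3,5,7,9,11,13,15): 0⊕1⊕0⊕0⊕0⊕0⊕1⊕1 = 1
s2 (pos 2,3,6,7,10,11,14,15): 1⊕1⊕1⊕0⊕0⊕0⊕0⊕1 = 0
s4 (pos 4,5,6,7,12,13,14,15): 1⊕0⊕1⊕0⊕0⊕1⊕0⊕1 = 0
s8 (pos 8,9,10,11,12,13,14,15): 1⊕0⊕0⊕0⊕0⊕1⊕0⊕1 = 1
Syndrome s8…s1 = 1001 → error at position 9.
Flip position 9: 011101010000101 → 011101011000101

011101011000101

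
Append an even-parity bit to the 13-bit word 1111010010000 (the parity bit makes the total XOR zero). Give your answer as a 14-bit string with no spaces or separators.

XOR of the 13 data bits: 1⊕1⊕1⊕1⊕0⊕1⊕0⊕0⊕1⊕0⊕0⊕0⊕0 = 0
Parity bit = 0 (so all 14 bits XOR to 0).

11110100100000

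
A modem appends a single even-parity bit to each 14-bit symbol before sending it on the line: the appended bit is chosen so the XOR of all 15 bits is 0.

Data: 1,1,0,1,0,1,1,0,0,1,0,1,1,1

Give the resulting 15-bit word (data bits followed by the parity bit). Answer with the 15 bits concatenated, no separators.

110101100101111

XOR of the 14 data bits: 1⊕1⊕0⊕1⊕0⊕1⊕1⊕0⊕0⊕1⊕0⊕1⊕1⊕1 = 1
Parity bit = 1 (so all 15 bits XOR to 0).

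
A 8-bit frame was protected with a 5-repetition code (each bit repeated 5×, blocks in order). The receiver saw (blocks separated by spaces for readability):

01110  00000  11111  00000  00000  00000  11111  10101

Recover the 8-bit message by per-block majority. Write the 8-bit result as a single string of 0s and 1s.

Block 1 (01110): 3 ones → 1
Block 2 (00000): 0 ones → 0
Block 3 (11111): 5 ones → 1
Block 4 (00000): 0 ones → 0
Block 5 (00000): 0 ones → 0
Block 6 (00000): 0 ones → 0
Block 7 (11111): 5 ones → 1
Block 8 (10101): 3 ones → 1

10100011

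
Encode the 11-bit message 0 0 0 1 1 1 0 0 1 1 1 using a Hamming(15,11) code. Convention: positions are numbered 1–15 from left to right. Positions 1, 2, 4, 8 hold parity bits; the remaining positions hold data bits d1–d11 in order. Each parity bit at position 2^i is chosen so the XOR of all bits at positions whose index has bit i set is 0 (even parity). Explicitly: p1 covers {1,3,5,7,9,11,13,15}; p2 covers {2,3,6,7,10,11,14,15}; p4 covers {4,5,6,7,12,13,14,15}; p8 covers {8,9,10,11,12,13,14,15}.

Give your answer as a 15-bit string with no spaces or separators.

000000111100111

Place data at non-parity positions: p1 p2 0 p4 0 0 1 p8 1 1 0 0 1 1 1
p1 (pos 1,3,5,7,9,11,13,15): XOR of data positions = 0⊕0⊕1⊕1⊕0⊕1⊕1 = 0
p2 (pos 2,3,6,7,10,11,14,15): XOR of data positions = 0⊕0⊕1⊕1⊕0⊕1⊕1 = 0
p4 (pos 4,5,6,7,12,13,14,15): XOR of data positions = 0⊕0⊕1⊕0⊕1⊕1⊕1 = 0
p8 (pos 8,9,10,11,12,13,14,15): XOR of data positions = 1⊕1⊕0⊕0⊕1⊕1⊕1 = 1
Codeword: 000000111100111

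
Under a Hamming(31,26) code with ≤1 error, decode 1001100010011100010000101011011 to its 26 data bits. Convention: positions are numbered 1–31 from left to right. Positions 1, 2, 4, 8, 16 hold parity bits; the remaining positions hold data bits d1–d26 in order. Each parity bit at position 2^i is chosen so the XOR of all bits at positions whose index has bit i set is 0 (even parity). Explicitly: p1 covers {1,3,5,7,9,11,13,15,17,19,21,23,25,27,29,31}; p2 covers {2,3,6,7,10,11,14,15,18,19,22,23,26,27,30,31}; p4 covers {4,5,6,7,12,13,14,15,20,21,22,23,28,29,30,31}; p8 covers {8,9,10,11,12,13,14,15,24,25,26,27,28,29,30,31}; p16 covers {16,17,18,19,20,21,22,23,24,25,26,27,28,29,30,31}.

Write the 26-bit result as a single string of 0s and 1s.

01001001110010000101010011

s1 (pos 1,3,5,7,9,11,13,15,17,19,21,23,25,27,29,31): 1⊕0⊕1⊕0⊕1⊕0⊕1⊕0⊕0⊕0⊕0⊕1⊕1⊕1⊕0⊕1 = 0
s2 (pos 2,3,6,7,10,11,14,15,18,19,22,23,26,27,30,31): 0⊕0⊕0⊕0⊕0⊕0⊕1⊕0⊕1⊕0⊕0⊕1⊕0⊕1⊕1⊕1 = 0
s4 (pos 4,5,6,7,12,13,14,15,20,21,22,23,28,29,30,31): 1⊕1⊕0⊕0⊕1⊕1⊕1⊕0⊕0⊕0⊕0⊕1⊕1⊕0⊕1⊕1 = 1
s8 (pos 8,9,10,11,12,13,14,15,24,25,26,27,28,29,30,31): 0⊕1⊕0⊕0⊕1⊕1⊕1⊕0⊕0⊕1⊕0⊕1⊕1⊕0⊕1⊕1 = 1
s16 (pos 16,17,18,19,20,21,22,23,24,25,26,27,28,29,30,31): 0⊕0⊕1⊕0⊕0⊕0⊕0⊕1⊕0⊕1⊕0⊕1⊕1⊕0⊕1⊕1 = 1
Syndrome s16…s1 = 11100 → error at position 28.
Flip position 28: 1001100010011100010000101011011 → 1001100010011100010000101010011
Read data bits from positions 3,5,6,7,9,10,11,12,13,14,15,17,18,19,20,21,22,23,24,25,26,27,28,29,30,31: 01001001110010000101010011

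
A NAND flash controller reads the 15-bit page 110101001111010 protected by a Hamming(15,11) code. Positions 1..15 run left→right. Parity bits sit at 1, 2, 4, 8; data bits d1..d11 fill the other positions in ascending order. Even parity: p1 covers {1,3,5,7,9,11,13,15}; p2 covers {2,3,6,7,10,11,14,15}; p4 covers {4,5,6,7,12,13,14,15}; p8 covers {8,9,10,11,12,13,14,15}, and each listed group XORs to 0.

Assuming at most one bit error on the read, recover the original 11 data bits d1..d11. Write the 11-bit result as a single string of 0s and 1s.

00101101010

s1 (pos 1,3,5,7,9,11,13,15): 1⊕0⊕0⊕0⊕1⊕1⊕0⊕0 = 1
s2 (pos 2,3,6,7,10,11,14,15): 1⊕0⊕1⊕0⊕1⊕1⊕1⊕0 = 1
s4 (pos 4,5,6,7,12,13,14,15): 1⊕0⊕1⊕0⊕1⊕0⊕1⊕0 = 0
s8 (pos 8,9,10,11,12,13,14,15): 0⊕1⊕1⊕1⊕1⊕0⊕1⊕0 = 1
Syndrome s8…s1 = 1011 → error at position 11.
Flip position 11: 110101001111010 → 110101001101010
Read data bits from positions 3,5,6,7,9,10,11,12,13,14,15: 00101101010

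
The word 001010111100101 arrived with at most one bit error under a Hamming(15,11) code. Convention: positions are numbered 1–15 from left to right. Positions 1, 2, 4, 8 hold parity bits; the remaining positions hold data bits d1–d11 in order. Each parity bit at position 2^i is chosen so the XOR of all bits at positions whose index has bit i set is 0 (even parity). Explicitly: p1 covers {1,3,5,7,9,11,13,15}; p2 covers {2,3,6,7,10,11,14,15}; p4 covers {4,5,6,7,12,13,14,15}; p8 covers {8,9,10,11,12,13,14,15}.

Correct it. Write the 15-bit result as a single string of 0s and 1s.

001010101100101

s1 (pos 1,3,5,7,9,11,13,15): 0⊕1⊕1⊕1⊕1⊕0⊕1⊕1 = 0
s2 (pos 2,3,6,7,10,11,14,15): 0⊕1⊕0⊕1⊕1⊕0⊕0⊕1 = 0
s4 (pos 4,5,6,7,12,13,14,15): 0⊕1⊕0⊕1⊕0⊕1⊕0⊕1 = 0
s8 (pos 8,9,10,11,12,13,14,15): 1⊕1⊕1⊕0⊕0⊕1⊕0⊕1 = 1
Syndrome s8…s1 = 1000 → error at position 8.
Flip position 8: 001010111100101 → 001010101100101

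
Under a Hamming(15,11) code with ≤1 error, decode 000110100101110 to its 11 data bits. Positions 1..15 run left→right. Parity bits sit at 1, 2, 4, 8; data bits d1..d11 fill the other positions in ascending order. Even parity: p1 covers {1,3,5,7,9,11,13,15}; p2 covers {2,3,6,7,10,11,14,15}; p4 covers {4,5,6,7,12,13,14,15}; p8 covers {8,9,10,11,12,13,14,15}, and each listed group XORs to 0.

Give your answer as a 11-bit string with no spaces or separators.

11010101110

s1 (pos 1,3,5,7,9,11,13,15): 0⊕0⊕1⊕1⊕0⊕0⊕1⊕0 = 1
s2 (pos 2,3,6,7,10,11,14,15): 0⊕0⊕0⊕1⊕1⊕0⊕1⊕0 = 1
s4 (pos 4,5,6,7,12,13,14,15): 1⊕1⊕0⊕1⊕1⊕1⊕1⊕0 = 0
s8 (pos 8,9,10,11,12,13,14,15): 0⊕0⊕1⊕0⊕1⊕1⊕1⊕0 = 0
Syndrome s8…s1 = 0011 → error at position 3.
Flip position 3: 000110100101110 → 001110100101110
Read data bits from positions 3,5,6,7,9,10,11,12,13,14,15: 11010101110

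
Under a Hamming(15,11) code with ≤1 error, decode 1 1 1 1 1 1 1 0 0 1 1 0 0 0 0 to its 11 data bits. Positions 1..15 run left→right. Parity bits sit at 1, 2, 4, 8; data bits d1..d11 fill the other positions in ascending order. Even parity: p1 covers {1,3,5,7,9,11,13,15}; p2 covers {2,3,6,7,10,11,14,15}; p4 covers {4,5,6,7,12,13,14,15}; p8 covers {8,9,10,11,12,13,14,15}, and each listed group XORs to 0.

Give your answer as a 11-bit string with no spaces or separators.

s1 (pos 1,3,5,7,9,11,13,15): 1⊕1⊕1⊕1⊕0⊕1⊕0⊕0 = 1
s2 (pos 2,3,6,7,10,11,14,15): 1⊕1⊕1⊕1⊕1⊕1⊕0⊕0 = 0
s4 (pos 4,5,6,7,12,13,14,15): 1⊕1⊕1⊕1⊕0⊕0⊕0⊕0 = 0
s8 (pos 8,9,10,11,12,13,14,15): 0⊕0⊕1⊕1⊕0⊕0⊕0⊕0 = 0
Syndrome s8…s1 = 0001 → error at position 1.
Flip position 1: 111111100110000 → 011111100110000
Read data bits from positions 3,5,6,7,9,10,11,12,13,14,15: 11110110000

11110110000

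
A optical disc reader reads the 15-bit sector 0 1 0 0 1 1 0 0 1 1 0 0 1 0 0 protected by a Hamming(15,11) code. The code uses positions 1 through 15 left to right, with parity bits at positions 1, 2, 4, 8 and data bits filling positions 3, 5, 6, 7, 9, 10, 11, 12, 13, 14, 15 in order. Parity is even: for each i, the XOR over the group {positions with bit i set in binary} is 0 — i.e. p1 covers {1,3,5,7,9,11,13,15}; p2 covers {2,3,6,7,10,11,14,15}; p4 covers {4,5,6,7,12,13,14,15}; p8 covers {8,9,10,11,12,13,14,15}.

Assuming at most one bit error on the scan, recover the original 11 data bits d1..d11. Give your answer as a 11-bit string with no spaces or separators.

01101100101

s1 (pos 1,3,5,7,9,11,13,15): 0⊕0⊕1⊕0⊕1⊕0⊕1⊕0 = 1
s2 (pos 2,3,6,7,10,11,14,15): 1⊕0⊕1⊕0⊕1⊕0⊕0⊕0 = 1
s4 (pos 4,5,6,7,12,13,14,15): 0⊕1⊕1⊕0⊕0⊕1⊕0⊕0 = 1
s8 (pos 8,9,10,11,12,13,14,15): 0⊕1⊕1⊕0⊕0⊕1⊕0⊕0 = 1
Syndrome s8…s1 = 1111 → error at position 15.
Flip position 15: 010011001100100 → 010011001100101
Read data bits from positions 3,5,6,7,9,10,11,12,13,14,15: 01101100101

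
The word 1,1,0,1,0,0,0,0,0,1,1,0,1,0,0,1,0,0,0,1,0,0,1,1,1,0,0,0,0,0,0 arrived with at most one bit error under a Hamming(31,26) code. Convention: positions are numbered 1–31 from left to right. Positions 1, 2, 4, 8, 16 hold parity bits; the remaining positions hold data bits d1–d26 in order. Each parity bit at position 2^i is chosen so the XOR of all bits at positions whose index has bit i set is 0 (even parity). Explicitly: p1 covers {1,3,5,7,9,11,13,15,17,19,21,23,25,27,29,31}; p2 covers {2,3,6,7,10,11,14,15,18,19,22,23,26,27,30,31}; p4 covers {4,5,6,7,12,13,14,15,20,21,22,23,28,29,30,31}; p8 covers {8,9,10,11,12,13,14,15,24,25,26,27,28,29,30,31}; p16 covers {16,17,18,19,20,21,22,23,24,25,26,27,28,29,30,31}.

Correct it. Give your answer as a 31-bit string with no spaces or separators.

s1 (pos 1,3,5,7,9,11,13,15,17,19,21,23,25,27,29,31): 1⊕0⊕0⊕0⊕0⊕1⊕1⊕0⊕0⊕0⊕0⊕1⊕1⊕0⊕0⊕0 = 1
s2 (pos 2,3,6,7,10,11,14,15,18,19,22,23,26,27,30,31): 1⊕0⊕0⊕0⊕1⊕1⊕0⊕0⊕0⊕0⊕0⊕1⊕0⊕0⊕0⊕0 = 0
s4 (pos 4,5,6,7,12,13,14,15,20,21,22,23,28,29,30,31): 1⊕0⊕0⊕0⊕0⊕1⊕0⊕0⊕1⊕0⊕0⊕1⊕0⊕0⊕0⊕0 = 0
s8 (pos 8,9,10,11,12,13,14,15,24,25,26,27,28,29,30,31): 0⊕0⊕1⊕1⊕0⊕1⊕0⊕0⊕1⊕1⊕0⊕0⊕0⊕0⊕0⊕0 = 1
s16 (pos 16,17,18,19,20,21,22,23,24,25,26,27,28,29,30,31): 1⊕0⊕0⊕0⊕1⊕0⊕0⊕1⊕1⊕1⊕0⊕0⊕0⊕0⊕0⊕0 = 1
Syndrome s16…s1 = 11001 → error at position 25.
Flip position 25: 1101000001101001000100111000000 → 1101000001101001000100110000000

1101000001101001000100110000000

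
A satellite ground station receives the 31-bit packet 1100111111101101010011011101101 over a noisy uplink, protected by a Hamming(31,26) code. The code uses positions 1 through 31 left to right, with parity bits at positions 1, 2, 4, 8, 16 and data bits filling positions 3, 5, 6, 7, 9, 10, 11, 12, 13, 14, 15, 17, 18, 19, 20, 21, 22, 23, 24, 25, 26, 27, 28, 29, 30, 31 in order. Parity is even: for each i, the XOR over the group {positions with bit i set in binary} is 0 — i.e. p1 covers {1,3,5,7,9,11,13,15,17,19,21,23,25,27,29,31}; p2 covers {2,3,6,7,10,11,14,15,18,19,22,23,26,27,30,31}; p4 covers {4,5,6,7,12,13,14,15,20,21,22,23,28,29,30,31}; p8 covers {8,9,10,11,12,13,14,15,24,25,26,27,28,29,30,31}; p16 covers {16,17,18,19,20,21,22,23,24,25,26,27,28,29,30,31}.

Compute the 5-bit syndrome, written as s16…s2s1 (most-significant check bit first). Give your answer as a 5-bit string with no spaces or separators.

00000

s1 (pos 1,3,5,7,9,11,13,15,17,19,21,23,25,27,29,31): 1⊕0⊕1⊕1⊕1⊕1⊕1⊕0⊕0⊕0⊕1⊕0⊕1⊕0⊕1⊕1 = 0
s2 (pos 2,3,6,7,10,11,14,15,18,19,22,23,26,27,30,31): 1⊕0⊕1⊕1⊕1⊕1⊕1⊕0⊕1⊕0⊕1⊕0⊕1⊕0⊕0⊕1 = 0
s4 (pos 4,5,6,7,12,13,14,15,20,21,22,23,28,29,30,31): 0⊕1⊕1⊕1⊕0⊕1⊕1⊕0⊕0⊕1⊕1⊕0⊕1⊕1⊕0⊕1 = 0
s8 (pos 8,9,10,11,12,13,14,15,24,25,26,27,28,29,30,31): 1⊕1⊕1⊕1⊕0⊕1⊕1⊕0⊕1⊕1⊕1⊕0⊕1⊕1⊕0⊕1 = 0
s16 (pos 16,17,18,19,20,21,22,23,24,25,26,27,28,29,30,31): 1⊕0⊕1⊕0⊕0⊕1⊕1⊕0⊕1⊕1⊕1⊕0⊕1⊕1⊕0⊕1 = 0
Syndrome s16…s1 = 00000 → no error.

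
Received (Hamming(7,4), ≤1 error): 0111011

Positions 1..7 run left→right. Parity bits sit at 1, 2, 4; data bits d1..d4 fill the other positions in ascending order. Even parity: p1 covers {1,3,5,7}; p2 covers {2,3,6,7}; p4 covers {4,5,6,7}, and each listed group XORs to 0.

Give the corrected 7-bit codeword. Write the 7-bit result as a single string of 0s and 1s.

0110011

s1 (pos 1,3,5,7): 0⊕1⊕0⊕1 = 0
s2 (pos 2,3,6,7): 1⊕1⊕1⊕1 = 0
s4 (pos 4,5,6,7): 1⊕0⊕1⊕1 = 1
Syndrome s4…s1 = 100 → error at position 4.
Flip position 4: 0111011 → 0110011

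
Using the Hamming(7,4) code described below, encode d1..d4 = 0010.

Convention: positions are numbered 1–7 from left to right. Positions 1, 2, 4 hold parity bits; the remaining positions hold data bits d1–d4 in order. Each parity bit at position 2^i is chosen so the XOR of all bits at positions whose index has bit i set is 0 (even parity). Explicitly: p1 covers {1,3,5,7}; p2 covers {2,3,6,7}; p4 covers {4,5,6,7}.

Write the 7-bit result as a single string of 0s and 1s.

Place data at non-parity positions: p1 p2 0 p4 0 1 0
p1 (pos 1,3,5,7): XOR of data positions = 0⊕0⊕0 = 0
p2 (pos 2,3,6,7): XOR of data positions = 0⊕1⊕0 = 1
p4 (pos 4,5,6,7): XOR of data positions = 0⊕1⊕0 = 1
Codeword: 0101010

0101010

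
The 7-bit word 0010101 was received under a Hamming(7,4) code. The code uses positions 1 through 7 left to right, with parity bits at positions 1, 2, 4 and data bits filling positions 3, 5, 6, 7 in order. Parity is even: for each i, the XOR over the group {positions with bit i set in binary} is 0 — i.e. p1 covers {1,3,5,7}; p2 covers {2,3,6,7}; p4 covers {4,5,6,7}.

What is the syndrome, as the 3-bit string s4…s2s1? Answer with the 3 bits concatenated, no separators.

s1 (pos 1,3,5,7): 0⊕1⊕1⊕1 = 1
s2 (pos 2,3,6,7): 0⊕1⊕0⊕1 = 0
s4 (pos 4,5,6,7): 0⊕1⊕0⊕1 = 0
Syndrome s4…s1 = 001 → error at position 1.

001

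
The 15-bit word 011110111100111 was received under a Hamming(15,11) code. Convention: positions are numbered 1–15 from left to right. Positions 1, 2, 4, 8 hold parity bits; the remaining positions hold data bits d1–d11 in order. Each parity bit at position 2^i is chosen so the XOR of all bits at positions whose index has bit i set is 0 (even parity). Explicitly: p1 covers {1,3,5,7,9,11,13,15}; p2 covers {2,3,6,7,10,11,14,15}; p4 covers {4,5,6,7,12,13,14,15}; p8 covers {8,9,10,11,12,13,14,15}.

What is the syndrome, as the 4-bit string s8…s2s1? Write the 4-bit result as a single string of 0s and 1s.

s1 (pos 1,3,5,7,9,11,13,15): 0⊕1⊕1⊕1⊕1⊕0⊕1⊕1 = 0
s2 (pos 2,3,6,7,10,11,14,15): 1⊕1⊕0⊕1⊕1⊕0⊕1⊕1 = 0
s4 (pos 4,5,6,7,12,13,14,15): 1⊕1⊕0⊕1⊕0⊕1⊕1⊕1 = 0
s8 (pos 8,9,10,11,12,13,14,15): 1⊕1⊕1⊕0⊕0⊕1⊕1⊕1 = 0
Syndrome s8…s1 = 0000 → no error.

0000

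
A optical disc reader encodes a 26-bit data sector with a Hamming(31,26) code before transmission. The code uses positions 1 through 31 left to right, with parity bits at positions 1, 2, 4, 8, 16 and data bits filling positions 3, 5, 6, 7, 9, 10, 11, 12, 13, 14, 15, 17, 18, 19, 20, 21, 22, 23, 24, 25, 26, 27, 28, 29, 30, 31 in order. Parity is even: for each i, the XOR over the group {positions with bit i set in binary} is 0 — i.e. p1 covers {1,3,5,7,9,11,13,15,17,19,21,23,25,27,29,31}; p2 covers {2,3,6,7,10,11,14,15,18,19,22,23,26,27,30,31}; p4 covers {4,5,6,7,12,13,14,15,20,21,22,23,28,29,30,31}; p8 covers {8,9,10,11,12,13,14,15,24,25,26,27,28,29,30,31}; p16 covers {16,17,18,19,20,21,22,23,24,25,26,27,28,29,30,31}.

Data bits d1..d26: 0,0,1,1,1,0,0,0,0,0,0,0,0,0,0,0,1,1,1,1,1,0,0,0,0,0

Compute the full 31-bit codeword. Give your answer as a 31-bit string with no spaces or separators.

0100011010000001000001111100000

Place data at non-parity positions: p1 p2 0 p4 0 1 1 p8 1 0 0 0 0 0 0 p16 0 0 0 0 0 1 1 1 1 1 0 0 0 0 0
p1 (pos 1,3,5,7,9,11,13,15,17,19,21,23,25,27,29,31): XOR of data positions = 0⊕0⊕1⊕1⊕0⊕0⊕0⊕0⊕0⊕0⊕1⊕1⊕0⊕0⊕0 = 0
p2 (pos 2,3,6,7,10,11,14,15,18,19,22,23,26,27,30,31): XOR of data positions = 0⊕1⊕1⊕0⊕0⊕0⊕0⊕0⊕0⊕1⊕1⊕1⊕0⊕0⊕0 = 1
p4 (pos 4,5,6,7,12,13,14,15,20,21,22,23,28,29,30,31): XOR of data positions = 0⊕1⊕1⊕0⊕0⊕0⊕0⊕0⊕0⊕1⊕1⊕0⊕0⊕0⊕0 = 0
p8 (pos 8,9,10,11,12,13,14,15,24,25,26,27,28,29,30,31): XOR of data positions = 1⊕0⊕0⊕0⊕0⊕0⊕0⊕1⊕1⊕1⊕0⊕0⊕0⊕0⊕0 = 0
p16 (pos 16,17,18,19,20,21,22,23,24,25,26,27,28,29,30,31): XOR of data positions = 0⊕0⊕0⊕0⊕0⊕1⊕1⊕1⊕1⊕1⊕0⊕0⊕0⊕0⊕0 = 1
Codeword: 0100011010000001000001111100000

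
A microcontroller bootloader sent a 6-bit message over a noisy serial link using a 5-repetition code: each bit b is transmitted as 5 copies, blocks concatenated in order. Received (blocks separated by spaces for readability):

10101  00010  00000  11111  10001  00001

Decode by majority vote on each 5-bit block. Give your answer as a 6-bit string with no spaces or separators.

100100

Block 1 (10101): 3 ones → 1
Block 2 (00010): 1 one → 0
Block 3 (00000): 0 ones → 0
Block 4 (11111): 5 ones → 1
Block 5 (10001): 2 ones → 0
Block 6 (00001): 1 one → 0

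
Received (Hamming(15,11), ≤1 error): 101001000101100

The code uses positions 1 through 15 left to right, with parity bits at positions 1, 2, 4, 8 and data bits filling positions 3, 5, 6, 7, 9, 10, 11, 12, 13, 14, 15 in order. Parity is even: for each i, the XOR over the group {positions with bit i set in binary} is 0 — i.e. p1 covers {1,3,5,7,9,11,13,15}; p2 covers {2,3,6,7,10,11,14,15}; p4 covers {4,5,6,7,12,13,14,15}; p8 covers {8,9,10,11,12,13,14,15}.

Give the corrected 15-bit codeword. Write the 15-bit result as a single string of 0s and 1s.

s1 (pos 1,3,5,7,9,11,13,15): 1⊕1⊕0⊕0⊕0⊕0⊕1⊕0 = 1
s2 (pos 2,3,6,7,10,11,14,15): 0⊕1⊕1⊕0⊕1⊕0⊕0⊕0 = 1
s4 (pos 4,5,6,7,12,13,14,15): 0⊕0⊕1⊕0⊕1⊕1⊕0⊕0 = 1
s8 (pos 8,9,10,11,12,13,14,15): 0⊕0⊕1⊕0⊕1⊕1⊕0⊕0 = 1
Syndrome s8…s1 = 1111 → error at position 15.
Flip position 15: 101001000101100 → 101001000101101

101001000101101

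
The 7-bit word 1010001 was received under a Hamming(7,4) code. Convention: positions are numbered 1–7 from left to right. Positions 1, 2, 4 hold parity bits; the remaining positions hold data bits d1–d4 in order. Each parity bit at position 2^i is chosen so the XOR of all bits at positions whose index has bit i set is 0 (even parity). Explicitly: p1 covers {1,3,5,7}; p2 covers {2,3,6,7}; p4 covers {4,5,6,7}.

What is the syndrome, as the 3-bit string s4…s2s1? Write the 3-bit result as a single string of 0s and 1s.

s1 (pos 1,3,5,7): 1⊕1⊕0⊕1 = 1
s2 (pos 2,3,6,7): 0⊕1⊕0⊕1 = 0
s4 (pos 4,5,6,7): 0⊕0⊕0⊕1 = 1
Syndrome s4…s1 = 101 → error at position 5.

101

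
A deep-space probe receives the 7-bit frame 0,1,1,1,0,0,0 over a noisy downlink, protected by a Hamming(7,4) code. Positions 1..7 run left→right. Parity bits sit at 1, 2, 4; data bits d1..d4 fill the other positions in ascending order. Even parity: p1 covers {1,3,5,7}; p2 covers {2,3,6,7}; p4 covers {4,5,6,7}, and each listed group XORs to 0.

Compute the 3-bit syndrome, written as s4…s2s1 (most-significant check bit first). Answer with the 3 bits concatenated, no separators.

s1 (pos 1,3,5,7): 0⊕1⊕0⊕0 = 1
s2 (pos 2,3,6,7): 1⊕1⊕0⊕0 = 0
s4 (pos 4,5,6,7): 1⊕0⊕0⊕0 = 1
Syndrome s4…s1 = 101 → error at position 5.

101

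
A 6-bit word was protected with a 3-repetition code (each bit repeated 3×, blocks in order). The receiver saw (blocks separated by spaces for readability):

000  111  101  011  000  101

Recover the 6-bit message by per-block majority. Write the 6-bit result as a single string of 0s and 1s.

011101

Block 1 (000): 0 ones → 0
Block 2 (111): 3 ones → 1
Block 3 (101): 2 ones → 1
Block 4 (011): 2 ones → 1
Block 5 (000): 0 ones → 0
Block 6 (101): 2 ones → 1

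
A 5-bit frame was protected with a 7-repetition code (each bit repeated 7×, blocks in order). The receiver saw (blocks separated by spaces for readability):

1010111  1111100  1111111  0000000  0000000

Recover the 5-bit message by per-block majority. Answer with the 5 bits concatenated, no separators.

Block 1 (1010111): 5 ones → 1
Block 2 (1111100): 5 ones → 1
Block 3 (1111111): 7 ones → 1
Block 4 (0000000): 0 ones → 0
Block 5 (0000000): 0 ones → 0

11100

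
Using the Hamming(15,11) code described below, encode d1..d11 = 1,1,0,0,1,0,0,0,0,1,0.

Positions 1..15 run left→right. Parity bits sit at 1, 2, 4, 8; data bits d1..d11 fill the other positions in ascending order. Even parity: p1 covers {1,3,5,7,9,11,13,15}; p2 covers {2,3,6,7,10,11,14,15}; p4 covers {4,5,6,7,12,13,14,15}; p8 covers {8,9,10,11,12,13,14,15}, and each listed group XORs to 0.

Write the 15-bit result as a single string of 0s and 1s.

101010001000010

Place data at non-parity positions: p1 p2 1 p4 1 0 0 p8 1 0 0 0 0 1 0
p1 (pos 1,3,5,7,9,11,13,15): XOR of data positions = 1⊕1⊕0⊕1⊕0⊕0⊕0 = 1
p2 (pos 2,3,6,7,10,11,14,15): XOR of data positions = 1⊕0⊕0⊕0⊕0⊕1⊕0 = 0
p4 (pos 4,5,6,7,12,13,14,15): XOR of data positions = 1⊕0⊕0⊕0⊕0⊕1⊕0 = 0
p8 (pos 8,9,10,11,12,13,14,15): XOR of data positions = 1⊕0⊕0⊕0⊕0⊕1⊕0 = 0
Codeword: 101010001000010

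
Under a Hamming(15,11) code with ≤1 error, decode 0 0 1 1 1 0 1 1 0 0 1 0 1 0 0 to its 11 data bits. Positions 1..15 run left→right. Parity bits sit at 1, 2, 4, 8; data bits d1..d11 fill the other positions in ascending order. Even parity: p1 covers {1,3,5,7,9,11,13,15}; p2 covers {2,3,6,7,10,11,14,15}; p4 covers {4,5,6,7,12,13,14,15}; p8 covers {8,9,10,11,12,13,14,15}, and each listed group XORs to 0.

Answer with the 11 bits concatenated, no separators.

11010000100

s1 (pos 1,3,5,7,9,11,13,15): 0⊕1⊕1⊕1⊕0⊕1⊕1⊕0 = 1
s2 (pos 2,3,6,7,10,11,14,15): 0⊕1⊕0⊕1⊕0⊕1⊕0⊕0 = 1
s4 (pos 4,5,6,7,12,13,14,15): 1⊕1⊕0⊕1⊕0⊕1⊕0⊕0 = 0
s8 (pos 8,9,10,11,12,13,14,15): 1⊕0⊕0⊕1⊕0⊕1⊕0⊕0 = 1
Syndrome s8…s1 = 1011 → error at position 11.
Flip position 11: 001110110010100 → 001110110000100
Read data bits from positions 3,5,6,7,9,10,11,12,13,14,15: 11010000100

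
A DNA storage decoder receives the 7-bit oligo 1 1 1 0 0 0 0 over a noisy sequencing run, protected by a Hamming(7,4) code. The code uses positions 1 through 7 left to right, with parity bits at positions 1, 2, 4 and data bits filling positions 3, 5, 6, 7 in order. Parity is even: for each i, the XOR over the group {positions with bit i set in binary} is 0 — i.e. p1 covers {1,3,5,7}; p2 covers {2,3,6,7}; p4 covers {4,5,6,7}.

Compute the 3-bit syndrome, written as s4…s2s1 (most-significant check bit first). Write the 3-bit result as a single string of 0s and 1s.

000

s1 (pos 1,3,5,7): 1⊕1⊕0⊕0 = 0
s2 (pos 2,3,6,7): 1⊕1⊕0⊕0 = 0
s4 (pos 4,5,6,7): 0⊕0⊕0⊕0 = 0
Syndrome s4…s1 = 000 → no error.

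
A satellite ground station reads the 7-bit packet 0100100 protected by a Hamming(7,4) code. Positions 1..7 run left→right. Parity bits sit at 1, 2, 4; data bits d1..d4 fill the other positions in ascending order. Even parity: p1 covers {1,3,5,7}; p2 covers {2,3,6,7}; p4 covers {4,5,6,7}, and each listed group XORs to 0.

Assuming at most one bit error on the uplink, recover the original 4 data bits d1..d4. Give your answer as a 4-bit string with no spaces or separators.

0101

s1 (pos 1,3,5,7): 0⊕0⊕1⊕0 = 1
s2 (pos 2,3,6,7): 1⊕0⊕0⊕0 = 1
s4 (pos 4,5,6,7): 0⊕1⊕0⊕0 = 1
Syndrome s4…s1 = 111 → error at position 7.
Flip position 7: 0100100 → 0100101
Read data bits from positions 3,5,6,7: 0101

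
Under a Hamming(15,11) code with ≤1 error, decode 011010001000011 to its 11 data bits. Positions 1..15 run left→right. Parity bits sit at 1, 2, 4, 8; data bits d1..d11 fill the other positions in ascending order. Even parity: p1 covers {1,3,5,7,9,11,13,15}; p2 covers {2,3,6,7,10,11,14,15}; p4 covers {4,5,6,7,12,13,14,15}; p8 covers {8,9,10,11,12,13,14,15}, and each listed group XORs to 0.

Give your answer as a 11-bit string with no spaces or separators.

s1 (pos 1,3,5,7,9,11,13,15): 0⊕1⊕1⊕0⊕1⊕0⊕0⊕1 = 0
s2 (pos 2,3,6,7,10,11,14,15): 1⊕1⊕0⊕0⊕0⊕0⊕1⊕1 = 0
s4 (pos 4,5,6,7,12,13,14,15): 0⊕1⊕0⊕0⊕0⊕0⊕1⊕1 = 1
s8 (pos 8,9,10,11,12,13,14,15): 0⊕1⊕0⊕0⊕0⊕0⊕1⊕1 = 1
Syndrome s8…s1 = 1100 → error at position 12.
Flip position 12: 011010001000011 → 011010001001011
Read data bits from positions 3,5,6,7,9,10,11,12,13,14,15: 11001001011

11001001011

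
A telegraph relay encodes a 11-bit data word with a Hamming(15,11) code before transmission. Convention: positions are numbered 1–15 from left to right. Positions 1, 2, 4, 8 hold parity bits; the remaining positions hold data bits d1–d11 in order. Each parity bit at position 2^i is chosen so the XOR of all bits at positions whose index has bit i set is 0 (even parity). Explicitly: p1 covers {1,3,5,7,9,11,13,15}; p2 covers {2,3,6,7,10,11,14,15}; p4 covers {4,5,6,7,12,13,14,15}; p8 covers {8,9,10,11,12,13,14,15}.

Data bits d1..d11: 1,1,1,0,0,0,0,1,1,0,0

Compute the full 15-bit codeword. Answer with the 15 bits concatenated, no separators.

101011000001100

Place data at non-parity positions: p1 p2 1 p4 1 1 0 p8 0 0 0 1 1 0 0
p1 (pos 1,3,5,7,9,11,13,15): XOR of data positions = 1⊕1⊕0⊕0⊕0⊕1⊕0 = 1
p2 (pos 2,3,6,7,10,11,14,15): XOR of data positions = 1⊕1⊕0⊕0⊕0⊕0⊕0 = 0
p4 (pos 4,5,6,7,12,13,14,15): XOR of data positions = 1⊕1⊕0⊕1⊕1⊕0⊕0 = 0
p8 (pos 8,9,10,11,12,13,14,15): XOR of data positions = 0⊕0⊕0⊕1⊕1⊕0⊕0 = 0
Codeword: 101011000001100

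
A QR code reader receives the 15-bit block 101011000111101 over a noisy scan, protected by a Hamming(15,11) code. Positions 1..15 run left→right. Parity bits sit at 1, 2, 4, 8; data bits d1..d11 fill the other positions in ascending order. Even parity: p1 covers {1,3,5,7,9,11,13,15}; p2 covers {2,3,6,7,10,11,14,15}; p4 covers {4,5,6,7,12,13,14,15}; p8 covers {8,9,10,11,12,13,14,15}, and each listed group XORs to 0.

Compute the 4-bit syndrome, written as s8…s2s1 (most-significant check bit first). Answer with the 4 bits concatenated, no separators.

1110

s1 (pos 1,3,5,7,9,11,13,15): 1⊕1⊕1⊕0⊕0⊕1⊕1⊕1 = 0
s2 (pos 2,3,6,7,10,11,14,15): 0⊕1⊕1⊕0⊕1⊕1⊕0⊕1 = 1
s4 (pos 4,5,6,7,12,13,14,15): 0⊕1⊕1⊕0⊕1⊕1⊕0⊕1 = 1
s8 (pos 8,9,10,11,12,13,14,15): 0⊕0⊕1⊕1⊕1⊕1⊕0⊕1 = 1
Syndrome s8…s1 = 1110 → error at position 14.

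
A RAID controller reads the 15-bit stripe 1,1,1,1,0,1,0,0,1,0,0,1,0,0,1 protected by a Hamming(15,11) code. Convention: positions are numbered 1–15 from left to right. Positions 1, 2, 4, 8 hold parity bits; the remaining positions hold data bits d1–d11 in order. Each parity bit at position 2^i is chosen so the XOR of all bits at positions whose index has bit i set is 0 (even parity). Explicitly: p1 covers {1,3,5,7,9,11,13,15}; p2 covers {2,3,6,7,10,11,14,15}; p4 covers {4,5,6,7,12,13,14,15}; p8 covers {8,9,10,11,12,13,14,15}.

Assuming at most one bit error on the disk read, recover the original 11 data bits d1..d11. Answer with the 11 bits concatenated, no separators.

10101001001

s1 (pos 1,3,5,7,9,11,13,15): 1⊕1⊕0⊕0⊕1⊕0⊕0⊕1 = 0
s2 (pos 2,3,6,7,10,11,14,15): 1⊕1⊕1⊕0⊕0⊕0⊕0⊕1 = 0
s4 (pos 4,5,6,7,12,13,14,15): 1⊕0⊕1⊕0⊕1⊕0⊕0⊕1 = 0
s8 (pos 8,9,10,11,12,13,14,15): 0⊕1⊕0⊕0⊕1⊕0⊕0⊕1 = 1
Syndrome s8…s1 = 1000 → error at position 8.
Flip position 8: 111101001001001 → 111101011001001
Read data bits from positions 3,5,6,7,9,10,11,12,13,14,15: 10101001001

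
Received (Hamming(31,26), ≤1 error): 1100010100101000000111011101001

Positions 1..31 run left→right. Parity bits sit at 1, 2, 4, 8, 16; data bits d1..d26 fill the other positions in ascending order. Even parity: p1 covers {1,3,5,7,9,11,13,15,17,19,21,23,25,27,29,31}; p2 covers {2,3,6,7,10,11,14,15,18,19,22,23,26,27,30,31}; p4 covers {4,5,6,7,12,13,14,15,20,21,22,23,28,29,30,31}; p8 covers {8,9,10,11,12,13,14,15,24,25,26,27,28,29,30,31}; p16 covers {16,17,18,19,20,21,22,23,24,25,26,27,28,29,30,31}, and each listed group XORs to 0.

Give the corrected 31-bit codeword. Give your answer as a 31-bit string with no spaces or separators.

1101010100101000000111011101001

s1 (pos 1,3,5,7,9,11,13,15,17,19,21,23,25,27,29,31): 1⊕0⊕0⊕0⊕0⊕1⊕1⊕0⊕0⊕0⊕1⊕0⊕1⊕0⊕0⊕1 = 0
s2 (pos 2,3,6,7,10,11,14,15,18,19,22,23,26,27,30,31): 1⊕0⊕1⊕0⊕0⊕1⊕0⊕0⊕0⊕0⊕1⊕0⊕1⊕0⊕0⊕1 = 0
s4 (pos 4,5,6,7,12,13,14,15,20,21,22,23,28,29,30,31): 0⊕0⊕1⊕0⊕0⊕1⊕0⊕0⊕1⊕1⊕1⊕0⊕1⊕0⊕0⊕1 = 1
s8 (pos 8,9,10,11,12,13,14,15,24,25,26,27,28,29,30,31): 1⊕0⊕0⊕1⊕0⊕1⊕0⊕0⊕1⊕1⊕1⊕0⊕1⊕0⊕0⊕1 = 0
s16 (pos 16,17,18,19,20,21,22,23,24,25,26,27,28,29,30,31): 0⊕0⊕0⊕0⊕1⊕1⊕1⊕0⊕1⊕1⊕1⊕0⊕1⊕0⊕0⊕1 = 0
Syndrome s16…s1 = 00100 → error at position 4.
Flip position 4: 1100010100101000000111011101001 → 1101010100101000000111011101001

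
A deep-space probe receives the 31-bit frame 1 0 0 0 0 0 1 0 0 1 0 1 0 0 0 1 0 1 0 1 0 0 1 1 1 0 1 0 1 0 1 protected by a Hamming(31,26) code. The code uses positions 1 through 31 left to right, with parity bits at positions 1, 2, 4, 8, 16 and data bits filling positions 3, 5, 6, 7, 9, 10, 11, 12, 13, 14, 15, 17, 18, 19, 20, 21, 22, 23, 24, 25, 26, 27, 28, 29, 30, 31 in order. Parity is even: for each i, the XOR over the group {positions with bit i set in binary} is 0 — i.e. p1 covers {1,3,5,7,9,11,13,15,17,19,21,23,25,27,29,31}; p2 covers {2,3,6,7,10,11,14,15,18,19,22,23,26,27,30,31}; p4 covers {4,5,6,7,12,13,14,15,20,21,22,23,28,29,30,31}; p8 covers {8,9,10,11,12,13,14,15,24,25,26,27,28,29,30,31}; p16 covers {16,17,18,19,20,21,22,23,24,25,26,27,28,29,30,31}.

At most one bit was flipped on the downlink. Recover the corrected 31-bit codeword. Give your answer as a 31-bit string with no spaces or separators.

s1 (pos 1,3,5,7,9,11,13,15,17,19,21,23,25,27,29,31): 1⊕0⊕0⊕1⊕0⊕0⊕0⊕0⊕0⊕0⊕0⊕1⊕1⊕1⊕1⊕1 = 1
s2 (pos 2,3,6,7,10,11,14,15,18,19,22,23,26,27,30,31): 0⊕0⊕0⊕1⊕1⊕0⊕0⊕0⊕1⊕0⊕0⊕1⊕0⊕1⊕0⊕1 = 0
s4 (pos 4,5,6,7,12,13,14,15,20,21,22,23,28,29,30,31): 0⊕0⊕0⊕1⊕1⊕0⊕0⊕0⊕1⊕0⊕0⊕1⊕0⊕1⊕0⊕1 = 0
s8 (pos 8,9,10,11,12,13,14,15,24,25,26,27,28,29,30,31): 0⊕0⊕1⊕0⊕1⊕0⊕0⊕0⊕1⊕1⊕0⊕1⊕0⊕1⊕0⊕1 = 1
s16 (pos 16,17,18,19,20,21,22,23,24,25,26,27,28,29,30,31): 1⊕0⊕1⊕0⊕1⊕0⊕0⊕1⊕1⊕1⊕0⊕1⊕0⊕1⊕0⊕1 = 1
Syndrome s16…s1 = 11001 → error at position 25.
Flip position 25: 1000001001010001010100111010101 → 1000001001010001010100110010101

1000001001010001010100110010101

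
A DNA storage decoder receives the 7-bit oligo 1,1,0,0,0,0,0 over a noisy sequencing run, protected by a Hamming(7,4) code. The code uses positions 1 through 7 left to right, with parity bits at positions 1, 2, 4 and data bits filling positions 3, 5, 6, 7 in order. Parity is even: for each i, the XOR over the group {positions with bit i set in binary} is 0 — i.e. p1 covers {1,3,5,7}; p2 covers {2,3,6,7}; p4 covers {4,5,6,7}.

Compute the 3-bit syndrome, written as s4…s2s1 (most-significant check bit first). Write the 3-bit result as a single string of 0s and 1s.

011

s1 (pos 1,3,5,7): 1⊕0⊕0⊕0 = 1
s2 (pos 2,3,6,7): 1⊕0⊕0⊕0 = 1
s4 (pos 4,5,6,7): 0⊕0⊕0⊕0 = 0
Syndrome s4…s1 = 011 → error at position 3.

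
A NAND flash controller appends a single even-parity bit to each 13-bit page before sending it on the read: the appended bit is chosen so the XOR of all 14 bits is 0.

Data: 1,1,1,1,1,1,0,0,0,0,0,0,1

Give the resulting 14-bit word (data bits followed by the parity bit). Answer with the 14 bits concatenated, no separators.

11111100000011

XOR of the 13 data bits: 1⊕1⊕1⊕1⊕1⊕1⊕0⊕0⊕0⊕0⊕0⊕0⊕1 = 1
Parity bit = 1 (so all 14 bits XOR to 0).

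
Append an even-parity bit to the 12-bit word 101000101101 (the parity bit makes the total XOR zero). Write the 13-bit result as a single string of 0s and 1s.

XOR of the 12 data bits: 1⊕0⊕1⊕0⊕0⊕0⊕1⊕0⊕1⊕1⊕0⊕1 = 0
Parity bit = 0 (so all 13 bits XOR to 0).

1010001011010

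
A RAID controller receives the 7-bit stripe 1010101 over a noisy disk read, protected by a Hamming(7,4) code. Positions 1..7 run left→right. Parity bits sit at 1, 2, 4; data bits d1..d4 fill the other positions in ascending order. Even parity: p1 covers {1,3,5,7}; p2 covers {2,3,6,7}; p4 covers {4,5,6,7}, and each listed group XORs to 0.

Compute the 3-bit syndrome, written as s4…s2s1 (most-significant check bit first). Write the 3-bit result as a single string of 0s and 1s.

s1 (pos 1,3,5,7): 1⊕1⊕1⊕1 = 0
s2 (pos 2,3,6,7): 0⊕1⊕0⊕1 = 0
s4 (pos 4,5,6,7): 0⊕1⊕0⊕1 = 0
Syndrome s4…s1 = 000 → no error.

000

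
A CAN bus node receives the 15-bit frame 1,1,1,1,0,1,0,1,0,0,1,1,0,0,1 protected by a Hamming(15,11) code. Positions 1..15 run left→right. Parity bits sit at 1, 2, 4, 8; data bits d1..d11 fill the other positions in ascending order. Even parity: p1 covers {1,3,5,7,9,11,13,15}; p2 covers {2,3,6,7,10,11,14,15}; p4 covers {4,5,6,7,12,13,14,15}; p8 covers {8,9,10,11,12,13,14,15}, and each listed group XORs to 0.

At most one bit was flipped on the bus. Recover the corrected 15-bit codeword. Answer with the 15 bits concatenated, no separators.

101101010011001

s1 (pos 1,3,5,7,9,11,13,15): 1⊕1⊕0⊕0⊕0⊕1⊕0⊕1 = 0
s2 (pos 2,3,6,7,10,11,14,15): 1⊕1⊕1⊕0⊕0⊕1⊕0⊕1 = 1
s4 (pos 4,5,6,7,12,13,14,15): 1⊕0⊕1⊕0⊕1⊕0⊕0⊕1 = 0
s8 (pos 8,9,10,11,12,13,14,15): 1⊕0⊕0⊕1⊕1⊕0⊕0⊕1 = 0
Syndrome s8…s1 = 0010 → error at position 2.
Flip position 2: 111101010011001 → 101101010011001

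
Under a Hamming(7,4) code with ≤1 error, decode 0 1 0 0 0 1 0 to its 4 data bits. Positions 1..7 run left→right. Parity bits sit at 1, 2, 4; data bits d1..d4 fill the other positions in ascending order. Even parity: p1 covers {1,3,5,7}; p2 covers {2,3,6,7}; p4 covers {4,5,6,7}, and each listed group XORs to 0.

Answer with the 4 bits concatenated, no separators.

0010

s1 (pos 1,3,5,7): 0⊕0⊕0⊕0 = 0
s2 (pos 2,3,6,7): 1⊕0⊕1⊕0 = 0
s4 (pos 4,5,6,7): 0⊕0⊕1⊕0 = 1
Syndrome s4…s1 = 100 → error at position 4.
Flip position 4: 0100010 → 0101010
Read data bits from positions 3,5,6,7: 0010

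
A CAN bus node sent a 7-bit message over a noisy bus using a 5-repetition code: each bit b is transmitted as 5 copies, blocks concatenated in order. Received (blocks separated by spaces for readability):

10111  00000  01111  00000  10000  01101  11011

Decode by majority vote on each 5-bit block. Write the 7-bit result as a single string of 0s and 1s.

Block 1 (10111): 4 ones → 1
Block 2 (00000): 0 ones → 0
Block 3 (01111): 4 ones → 1
Block 4 (00000): 0 ones → 0
Block 5 (10000): 1 one → 0
Block 6 (01101): 3 ones → 1
Block 7 (11011): 4 ones → 1

1010011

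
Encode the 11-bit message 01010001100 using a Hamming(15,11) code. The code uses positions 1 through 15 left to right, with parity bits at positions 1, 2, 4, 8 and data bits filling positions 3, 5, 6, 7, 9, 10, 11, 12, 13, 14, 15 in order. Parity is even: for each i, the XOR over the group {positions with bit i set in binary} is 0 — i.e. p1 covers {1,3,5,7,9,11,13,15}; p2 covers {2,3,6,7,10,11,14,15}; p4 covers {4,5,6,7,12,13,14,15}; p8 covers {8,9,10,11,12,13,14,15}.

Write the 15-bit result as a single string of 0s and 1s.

110010100001100

Place data at non-parity positions: p1 p2 0 p4 1 0 1 p8 0 0 0 1 1 0 0
p1 (pos 1,3,5,7,9,11,13,15): XOR of data positions = 0⊕1⊕1⊕0⊕0⊕1⊕0 = 1
p2 (pos 2,3,6,7,10,11,14,15): XOR of data positions = 0⊕0⊕1⊕0⊕0⊕0⊕0 = 1
p4 (pos 4,5,6,7,12,13,14,15): XOR of data positions = 1⊕0⊕1⊕1⊕1⊕0⊕0 = 0
p8 (pos 8,9,10,11,12,13,14,15): XOR of data positions = 0⊕0⊕0⊕1⊕1⊕0⊕0 = 0
Codeword: 110010100001100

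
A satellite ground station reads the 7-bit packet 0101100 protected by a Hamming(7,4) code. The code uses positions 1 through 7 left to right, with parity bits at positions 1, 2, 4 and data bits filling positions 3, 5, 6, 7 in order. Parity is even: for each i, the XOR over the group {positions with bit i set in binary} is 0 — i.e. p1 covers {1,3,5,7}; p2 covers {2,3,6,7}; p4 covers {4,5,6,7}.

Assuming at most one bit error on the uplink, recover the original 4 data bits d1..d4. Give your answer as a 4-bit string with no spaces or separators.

s1 (pos 1,3,5,7): 0⊕0⊕1⊕0 = 1
s2 (pos 2,3,6,7): 1⊕0⊕0⊕0 = 1
s4 (pos 4,5,6,7): 1⊕1⊕0⊕0 = 0
Syndrome s4…s1 = 011 → error at position 3.
Flip position 3: 0101100 → 0111100
Read data bits from positions 3,5,6,7: 1100

1100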